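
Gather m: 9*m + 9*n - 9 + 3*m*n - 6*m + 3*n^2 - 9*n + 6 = m*(3*n + 3) + 3*n^2 - 3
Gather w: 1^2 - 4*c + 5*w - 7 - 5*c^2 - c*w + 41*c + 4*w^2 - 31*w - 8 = -5*c^2 + 37*c + 4*w^2 + w*(-c - 26) - 14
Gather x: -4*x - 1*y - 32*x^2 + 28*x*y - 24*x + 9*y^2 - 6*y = -32*x^2 + x*(28*y - 28) + 9*y^2 - 7*y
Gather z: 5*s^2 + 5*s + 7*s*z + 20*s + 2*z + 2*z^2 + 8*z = 5*s^2 + 25*s + 2*z^2 + z*(7*s + 10)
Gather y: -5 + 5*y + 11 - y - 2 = 4*y + 4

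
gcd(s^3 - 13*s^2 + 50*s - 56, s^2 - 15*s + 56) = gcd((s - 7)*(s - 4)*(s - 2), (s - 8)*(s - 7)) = s - 7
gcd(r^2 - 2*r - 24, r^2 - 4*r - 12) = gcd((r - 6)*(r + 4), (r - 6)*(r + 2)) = r - 6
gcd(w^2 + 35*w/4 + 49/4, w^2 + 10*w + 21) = w + 7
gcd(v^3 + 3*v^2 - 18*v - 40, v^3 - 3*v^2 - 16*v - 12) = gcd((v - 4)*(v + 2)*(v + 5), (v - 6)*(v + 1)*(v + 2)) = v + 2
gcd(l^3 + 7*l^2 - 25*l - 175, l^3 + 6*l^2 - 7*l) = l + 7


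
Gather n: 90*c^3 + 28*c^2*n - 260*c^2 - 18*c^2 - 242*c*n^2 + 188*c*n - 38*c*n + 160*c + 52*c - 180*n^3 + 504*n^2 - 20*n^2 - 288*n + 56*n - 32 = 90*c^3 - 278*c^2 + 212*c - 180*n^3 + n^2*(484 - 242*c) + n*(28*c^2 + 150*c - 232) - 32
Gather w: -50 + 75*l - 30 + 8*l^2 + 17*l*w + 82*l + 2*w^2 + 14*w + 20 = 8*l^2 + 157*l + 2*w^2 + w*(17*l + 14) - 60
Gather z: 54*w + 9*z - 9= 54*w + 9*z - 9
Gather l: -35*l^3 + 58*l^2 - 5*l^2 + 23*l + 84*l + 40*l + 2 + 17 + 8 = -35*l^3 + 53*l^2 + 147*l + 27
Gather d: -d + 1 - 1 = -d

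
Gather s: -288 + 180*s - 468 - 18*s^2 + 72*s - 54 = -18*s^2 + 252*s - 810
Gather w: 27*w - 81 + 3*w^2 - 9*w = 3*w^2 + 18*w - 81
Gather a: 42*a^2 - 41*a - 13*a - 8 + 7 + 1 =42*a^2 - 54*a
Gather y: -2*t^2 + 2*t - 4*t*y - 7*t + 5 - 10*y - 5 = -2*t^2 - 5*t + y*(-4*t - 10)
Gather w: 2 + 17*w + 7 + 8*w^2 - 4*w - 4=8*w^2 + 13*w + 5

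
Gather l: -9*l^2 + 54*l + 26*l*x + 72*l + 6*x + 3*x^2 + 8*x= -9*l^2 + l*(26*x + 126) + 3*x^2 + 14*x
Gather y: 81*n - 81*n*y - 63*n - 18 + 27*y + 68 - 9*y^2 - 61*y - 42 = 18*n - 9*y^2 + y*(-81*n - 34) + 8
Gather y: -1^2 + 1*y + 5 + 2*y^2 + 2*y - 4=2*y^2 + 3*y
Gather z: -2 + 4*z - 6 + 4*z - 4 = 8*z - 12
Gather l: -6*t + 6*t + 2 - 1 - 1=0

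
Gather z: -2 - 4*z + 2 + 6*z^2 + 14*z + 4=6*z^2 + 10*z + 4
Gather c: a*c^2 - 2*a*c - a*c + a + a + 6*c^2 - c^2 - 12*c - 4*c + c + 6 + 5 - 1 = 2*a + c^2*(a + 5) + c*(-3*a - 15) + 10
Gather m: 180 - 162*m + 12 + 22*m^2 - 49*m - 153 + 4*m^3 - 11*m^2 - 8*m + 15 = 4*m^3 + 11*m^2 - 219*m + 54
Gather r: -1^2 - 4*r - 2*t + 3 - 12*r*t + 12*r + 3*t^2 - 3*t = r*(8 - 12*t) + 3*t^2 - 5*t + 2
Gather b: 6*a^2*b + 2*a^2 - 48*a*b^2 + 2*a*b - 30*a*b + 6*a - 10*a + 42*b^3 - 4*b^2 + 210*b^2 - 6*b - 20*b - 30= 2*a^2 - 4*a + 42*b^3 + b^2*(206 - 48*a) + b*(6*a^2 - 28*a - 26) - 30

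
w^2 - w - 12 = (w - 4)*(w + 3)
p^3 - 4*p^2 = p^2*(p - 4)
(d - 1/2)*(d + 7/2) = d^2 + 3*d - 7/4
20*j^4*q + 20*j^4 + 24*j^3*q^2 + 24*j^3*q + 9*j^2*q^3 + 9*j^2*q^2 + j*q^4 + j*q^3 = (2*j + q)^2*(5*j + q)*(j*q + j)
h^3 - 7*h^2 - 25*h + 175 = (h - 7)*(h - 5)*(h + 5)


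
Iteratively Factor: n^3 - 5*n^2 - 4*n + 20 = (n + 2)*(n^2 - 7*n + 10) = (n - 5)*(n + 2)*(n - 2)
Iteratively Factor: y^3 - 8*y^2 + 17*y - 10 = (y - 2)*(y^2 - 6*y + 5) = (y - 5)*(y - 2)*(y - 1)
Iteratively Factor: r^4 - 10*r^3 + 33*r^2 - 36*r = (r - 3)*(r^3 - 7*r^2 + 12*r) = (r - 4)*(r - 3)*(r^2 - 3*r) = (r - 4)*(r - 3)^2*(r)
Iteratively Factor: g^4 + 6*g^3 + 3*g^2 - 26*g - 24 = (g + 3)*(g^3 + 3*g^2 - 6*g - 8) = (g - 2)*(g + 3)*(g^2 + 5*g + 4) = (g - 2)*(g + 1)*(g + 3)*(g + 4)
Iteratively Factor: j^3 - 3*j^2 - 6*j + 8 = (j - 4)*(j^2 + j - 2) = (j - 4)*(j + 2)*(j - 1)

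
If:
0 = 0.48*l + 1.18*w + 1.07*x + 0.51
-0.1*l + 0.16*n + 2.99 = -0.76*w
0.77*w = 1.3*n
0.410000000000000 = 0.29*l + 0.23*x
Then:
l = -2.34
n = -2.23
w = -3.77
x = 4.73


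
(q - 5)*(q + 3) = q^2 - 2*q - 15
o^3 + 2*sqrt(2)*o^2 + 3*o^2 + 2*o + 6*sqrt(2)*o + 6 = (o + 3)*(o + sqrt(2))^2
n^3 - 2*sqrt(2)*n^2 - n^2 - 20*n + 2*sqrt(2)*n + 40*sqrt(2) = (n - 5)*(n + 4)*(n - 2*sqrt(2))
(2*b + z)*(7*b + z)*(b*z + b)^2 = 14*b^4*z^2 + 28*b^4*z + 14*b^4 + 9*b^3*z^3 + 18*b^3*z^2 + 9*b^3*z + b^2*z^4 + 2*b^2*z^3 + b^2*z^2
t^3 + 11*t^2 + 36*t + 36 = (t + 2)*(t + 3)*(t + 6)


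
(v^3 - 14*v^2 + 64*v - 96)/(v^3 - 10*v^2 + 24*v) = (v - 4)/v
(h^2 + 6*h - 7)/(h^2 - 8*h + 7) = (h + 7)/(h - 7)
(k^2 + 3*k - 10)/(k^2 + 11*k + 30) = (k - 2)/(k + 6)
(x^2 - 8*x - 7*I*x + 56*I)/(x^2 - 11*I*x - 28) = (x - 8)/(x - 4*I)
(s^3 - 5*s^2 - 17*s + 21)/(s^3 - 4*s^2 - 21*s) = (s - 1)/s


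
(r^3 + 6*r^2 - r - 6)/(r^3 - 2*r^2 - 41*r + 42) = (r + 1)/(r - 7)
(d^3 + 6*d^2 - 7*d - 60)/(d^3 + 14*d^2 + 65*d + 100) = (d - 3)/(d + 5)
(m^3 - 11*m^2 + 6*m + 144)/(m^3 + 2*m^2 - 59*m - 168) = (m - 6)/(m + 7)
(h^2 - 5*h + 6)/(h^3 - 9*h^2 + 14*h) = (h - 3)/(h*(h - 7))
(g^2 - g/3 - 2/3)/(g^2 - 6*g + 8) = (3*g^2 - g - 2)/(3*(g^2 - 6*g + 8))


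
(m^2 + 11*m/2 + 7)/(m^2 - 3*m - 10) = (m + 7/2)/(m - 5)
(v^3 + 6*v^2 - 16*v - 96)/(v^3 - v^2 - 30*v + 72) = (v + 4)/(v - 3)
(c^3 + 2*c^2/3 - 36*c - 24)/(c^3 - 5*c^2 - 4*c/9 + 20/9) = 3*(c^2 - 36)/(3*c^2 - 17*c + 10)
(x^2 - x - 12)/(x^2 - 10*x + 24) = (x + 3)/(x - 6)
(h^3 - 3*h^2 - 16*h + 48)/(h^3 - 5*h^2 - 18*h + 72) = (h - 4)/(h - 6)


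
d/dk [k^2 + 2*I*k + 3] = 2*k + 2*I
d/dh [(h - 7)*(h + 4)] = 2*h - 3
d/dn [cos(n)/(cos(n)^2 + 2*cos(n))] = sin(n)/(cos(n) + 2)^2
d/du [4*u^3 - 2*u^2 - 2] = 4*u*(3*u - 1)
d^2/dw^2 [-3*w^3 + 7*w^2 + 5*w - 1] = 14 - 18*w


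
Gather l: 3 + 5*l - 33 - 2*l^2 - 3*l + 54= -2*l^2 + 2*l + 24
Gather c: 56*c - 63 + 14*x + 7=56*c + 14*x - 56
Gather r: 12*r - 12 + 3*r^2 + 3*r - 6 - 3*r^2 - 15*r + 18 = 0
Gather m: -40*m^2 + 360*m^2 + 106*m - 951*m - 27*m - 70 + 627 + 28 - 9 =320*m^2 - 872*m + 576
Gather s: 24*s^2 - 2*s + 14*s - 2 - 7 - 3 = 24*s^2 + 12*s - 12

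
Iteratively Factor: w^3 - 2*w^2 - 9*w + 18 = (w - 2)*(w^2 - 9) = (w - 2)*(w + 3)*(w - 3)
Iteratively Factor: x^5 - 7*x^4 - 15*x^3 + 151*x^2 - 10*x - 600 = (x + 2)*(x^4 - 9*x^3 + 3*x^2 + 145*x - 300) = (x + 2)*(x + 4)*(x^3 - 13*x^2 + 55*x - 75) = (x - 3)*(x + 2)*(x + 4)*(x^2 - 10*x + 25) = (x - 5)*(x - 3)*(x + 2)*(x + 4)*(x - 5)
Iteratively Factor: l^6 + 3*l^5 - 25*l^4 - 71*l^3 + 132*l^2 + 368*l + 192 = (l + 1)*(l^5 + 2*l^4 - 27*l^3 - 44*l^2 + 176*l + 192) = (l - 3)*(l + 1)*(l^4 + 5*l^3 - 12*l^2 - 80*l - 64) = (l - 3)*(l + 1)*(l + 4)*(l^3 + l^2 - 16*l - 16) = (l - 3)*(l + 1)*(l + 4)^2*(l^2 - 3*l - 4) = (l - 3)*(l + 1)^2*(l + 4)^2*(l - 4)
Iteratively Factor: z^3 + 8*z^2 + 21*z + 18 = (z + 3)*(z^2 + 5*z + 6) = (z + 3)^2*(z + 2)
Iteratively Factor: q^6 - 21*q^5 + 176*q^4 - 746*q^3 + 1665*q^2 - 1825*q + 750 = (q - 1)*(q^5 - 20*q^4 + 156*q^3 - 590*q^2 + 1075*q - 750) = (q - 5)*(q - 1)*(q^4 - 15*q^3 + 81*q^2 - 185*q + 150) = (q - 5)^2*(q - 1)*(q^3 - 10*q^2 + 31*q - 30) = (q - 5)^2*(q - 2)*(q - 1)*(q^2 - 8*q + 15) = (q - 5)^2*(q - 3)*(q - 2)*(q - 1)*(q - 5)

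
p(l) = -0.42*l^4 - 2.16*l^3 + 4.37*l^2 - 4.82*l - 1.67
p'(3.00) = -82.28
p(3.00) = -69.14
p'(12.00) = -3736.10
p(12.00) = -11871.83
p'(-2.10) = -36.19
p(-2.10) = 39.56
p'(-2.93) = -43.80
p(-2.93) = 73.35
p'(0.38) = -2.53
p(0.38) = -3.00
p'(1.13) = -5.64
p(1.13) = -5.34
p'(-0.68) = -13.23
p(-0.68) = 4.22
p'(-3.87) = -38.32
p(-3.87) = 113.42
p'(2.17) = -33.53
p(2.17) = -22.94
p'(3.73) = -149.56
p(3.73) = -152.24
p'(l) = -1.68*l^3 - 6.48*l^2 + 8.74*l - 4.82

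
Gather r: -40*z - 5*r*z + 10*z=-5*r*z - 30*z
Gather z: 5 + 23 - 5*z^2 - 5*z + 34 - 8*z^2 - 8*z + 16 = -13*z^2 - 13*z + 78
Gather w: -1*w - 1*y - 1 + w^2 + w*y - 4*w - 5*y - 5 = w^2 + w*(y - 5) - 6*y - 6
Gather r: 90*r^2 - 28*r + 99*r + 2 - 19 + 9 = 90*r^2 + 71*r - 8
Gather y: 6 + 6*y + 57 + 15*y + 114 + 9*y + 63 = 30*y + 240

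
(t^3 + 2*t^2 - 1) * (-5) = -5*t^3 - 10*t^2 + 5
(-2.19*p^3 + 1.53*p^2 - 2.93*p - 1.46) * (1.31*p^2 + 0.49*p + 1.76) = -2.8689*p^5 + 0.9312*p^4 - 6.943*p^3 - 0.6555*p^2 - 5.8722*p - 2.5696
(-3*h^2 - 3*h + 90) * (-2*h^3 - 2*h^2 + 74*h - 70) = 6*h^5 + 12*h^4 - 396*h^3 - 192*h^2 + 6870*h - 6300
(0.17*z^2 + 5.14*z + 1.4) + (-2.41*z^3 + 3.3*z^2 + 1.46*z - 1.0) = -2.41*z^3 + 3.47*z^2 + 6.6*z + 0.4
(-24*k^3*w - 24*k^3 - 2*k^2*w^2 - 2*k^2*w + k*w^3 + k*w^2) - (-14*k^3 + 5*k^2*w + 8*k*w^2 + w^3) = -24*k^3*w - 10*k^3 - 2*k^2*w^2 - 7*k^2*w + k*w^3 - 7*k*w^2 - w^3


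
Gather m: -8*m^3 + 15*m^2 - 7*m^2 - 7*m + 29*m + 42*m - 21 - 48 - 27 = -8*m^3 + 8*m^2 + 64*m - 96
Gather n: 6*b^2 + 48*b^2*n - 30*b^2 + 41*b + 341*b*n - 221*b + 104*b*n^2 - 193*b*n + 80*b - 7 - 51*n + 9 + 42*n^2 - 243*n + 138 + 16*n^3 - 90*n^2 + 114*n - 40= -24*b^2 - 100*b + 16*n^3 + n^2*(104*b - 48) + n*(48*b^2 + 148*b - 180) + 100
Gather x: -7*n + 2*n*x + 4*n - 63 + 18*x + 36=-3*n + x*(2*n + 18) - 27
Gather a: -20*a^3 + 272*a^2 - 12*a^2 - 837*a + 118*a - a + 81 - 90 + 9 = -20*a^3 + 260*a^2 - 720*a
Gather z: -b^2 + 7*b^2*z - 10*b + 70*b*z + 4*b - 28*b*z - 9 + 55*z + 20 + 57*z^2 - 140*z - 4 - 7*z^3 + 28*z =-b^2 - 6*b - 7*z^3 + 57*z^2 + z*(7*b^2 + 42*b - 57) + 7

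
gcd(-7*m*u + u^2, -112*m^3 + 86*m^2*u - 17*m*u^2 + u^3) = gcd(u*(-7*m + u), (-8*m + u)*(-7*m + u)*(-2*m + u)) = -7*m + u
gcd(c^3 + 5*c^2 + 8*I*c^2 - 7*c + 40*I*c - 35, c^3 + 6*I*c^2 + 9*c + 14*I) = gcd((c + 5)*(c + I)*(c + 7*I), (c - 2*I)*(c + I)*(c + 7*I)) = c^2 + 8*I*c - 7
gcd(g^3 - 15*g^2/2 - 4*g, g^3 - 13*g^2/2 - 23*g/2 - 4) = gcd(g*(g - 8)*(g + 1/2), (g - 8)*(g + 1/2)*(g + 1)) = g^2 - 15*g/2 - 4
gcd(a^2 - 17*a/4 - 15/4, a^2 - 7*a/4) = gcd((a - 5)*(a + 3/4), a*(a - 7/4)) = 1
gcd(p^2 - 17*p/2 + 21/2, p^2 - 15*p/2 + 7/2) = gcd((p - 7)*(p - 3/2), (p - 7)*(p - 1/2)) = p - 7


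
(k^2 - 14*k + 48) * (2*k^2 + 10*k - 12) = 2*k^4 - 18*k^3 - 56*k^2 + 648*k - 576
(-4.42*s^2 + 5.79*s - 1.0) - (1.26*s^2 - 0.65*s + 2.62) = -5.68*s^2 + 6.44*s - 3.62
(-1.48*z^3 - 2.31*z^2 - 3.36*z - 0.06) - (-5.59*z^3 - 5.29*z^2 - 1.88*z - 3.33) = 4.11*z^3 + 2.98*z^2 - 1.48*z + 3.27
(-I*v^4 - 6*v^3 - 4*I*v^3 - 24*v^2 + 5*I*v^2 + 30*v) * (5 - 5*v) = 5*I*v^5 + 30*v^4 + 15*I*v^4 + 90*v^3 - 45*I*v^3 - 270*v^2 + 25*I*v^2 + 150*v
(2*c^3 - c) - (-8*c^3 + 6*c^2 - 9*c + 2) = 10*c^3 - 6*c^2 + 8*c - 2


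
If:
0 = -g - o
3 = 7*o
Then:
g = -3/7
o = 3/7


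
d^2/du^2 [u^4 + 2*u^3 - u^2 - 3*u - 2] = 12*u^2 + 12*u - 2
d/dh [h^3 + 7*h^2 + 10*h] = 3*h^2 + 14*h + 10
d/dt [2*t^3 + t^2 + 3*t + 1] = 6*t^2 + 2*t + 3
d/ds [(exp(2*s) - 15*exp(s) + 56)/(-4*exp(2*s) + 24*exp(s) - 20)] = 3*(-3*exp(2*s) + 34*exp(s) - 87)*exp(s)/(4*(exp(4*s) - 12*exp(3*s) + 46*exp(2*s) - 60*exp(s) + 25))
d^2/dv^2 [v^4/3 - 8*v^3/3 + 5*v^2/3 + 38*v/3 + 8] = 4*v^2 - 16*v + 10/3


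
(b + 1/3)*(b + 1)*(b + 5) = b^3 + 19*b^2/3 + 7*b + 5/3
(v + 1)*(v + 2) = v^2 + 3*v + 2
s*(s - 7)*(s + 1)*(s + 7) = s^4 + s^3 - 49*s^2 - 49*s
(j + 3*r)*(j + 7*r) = j^2 + 10*j*r + 21*r^2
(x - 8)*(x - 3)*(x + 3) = x^3 - 8*x^2 - 9*x + 72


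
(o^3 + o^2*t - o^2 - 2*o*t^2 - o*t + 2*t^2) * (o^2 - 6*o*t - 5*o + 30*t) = o^5 - 5*o^4*t - 6*o^4 - 8*o^3*t^2 + 30*o^3*t + 5*o^3 + 12*o^2*t^3 + 48*o^2*t^2 - 25*o^2*t - 72*o*t^3 - 40*o*t^2 + 60*t^3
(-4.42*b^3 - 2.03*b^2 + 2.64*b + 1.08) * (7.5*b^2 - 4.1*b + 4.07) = -33.15*b^5 + 2.897*b^4 + 10.1336*b^3 - 10.9861*b^2 + 6.3168*b + 4.3956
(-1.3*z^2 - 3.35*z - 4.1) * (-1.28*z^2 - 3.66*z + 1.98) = 1.664*z^4 + 9.046*z^3 + 14.935*z^2 + 8.373*z - 8.118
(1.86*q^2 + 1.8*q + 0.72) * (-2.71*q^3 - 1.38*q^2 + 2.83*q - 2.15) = -5.0406*q^5 - 7.4448*q^4 + 0.828600000000001*q^3 + 0.1014*q^2 - 1.8324*q - 1.548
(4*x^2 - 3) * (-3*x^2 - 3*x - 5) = -12*x^4 - 12*x^3 - 11*x^2 + 9*x + 15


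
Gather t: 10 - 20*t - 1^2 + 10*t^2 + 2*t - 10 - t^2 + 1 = 9*t^2 - 18*t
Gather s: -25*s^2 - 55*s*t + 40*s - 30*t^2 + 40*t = -25*s^2 + s*(40 - 55*t) - 30*t^2 + 40*t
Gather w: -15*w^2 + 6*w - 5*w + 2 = -15*w^2 + w + 2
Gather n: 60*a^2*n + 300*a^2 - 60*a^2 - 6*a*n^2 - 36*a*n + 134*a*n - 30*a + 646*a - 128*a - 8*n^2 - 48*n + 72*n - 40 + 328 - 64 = 240*a^2 + 488*a + n^2*(-6*a - 8) + n*(60*a^2 + 98*a + 24) + 224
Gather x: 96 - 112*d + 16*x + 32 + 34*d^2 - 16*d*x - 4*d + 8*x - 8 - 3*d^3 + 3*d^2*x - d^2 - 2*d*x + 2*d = -3*d^3 + 33*d^2 - 114*d + x*(3*d^2 - 18*d + 24) + 120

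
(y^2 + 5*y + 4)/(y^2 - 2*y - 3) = (y + 4)/(y - 3)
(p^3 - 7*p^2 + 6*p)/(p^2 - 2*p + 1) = p*(p - 6)/(p - 1)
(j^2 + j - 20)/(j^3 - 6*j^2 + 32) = (j + 5)/(j^2 - 2*j - 8)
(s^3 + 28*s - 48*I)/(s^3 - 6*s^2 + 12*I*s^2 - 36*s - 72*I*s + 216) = (s^2 - 6*I*s - 8)/(s^2 + 6*s*(-1 + I) - 36*I)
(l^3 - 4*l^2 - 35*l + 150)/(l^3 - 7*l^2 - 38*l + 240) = (l - 5)/(l - 8)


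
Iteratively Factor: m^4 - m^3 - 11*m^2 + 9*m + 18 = (m - 2)*(m^3 + m^2 - 9*m - 9) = (m - 3)*(m - 2)*(m^2 + 4*m + 3) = (m - 3)*(m - 2)*(m + 3)*(m + 1)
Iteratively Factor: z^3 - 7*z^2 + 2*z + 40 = (z - 5)*(z^2 - 2*z - 8) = (z - 5)*(z + 2)*(z - 4)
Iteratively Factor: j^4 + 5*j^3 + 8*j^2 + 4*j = (j + 1)*(j^3 + 4*j^2 + 4*j) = (j + 1)*(j + 2)*(j^2 + 2*j) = j*(j + 1)*(j + 2)*(j + 2)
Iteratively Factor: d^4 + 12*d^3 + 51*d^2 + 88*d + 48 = (d + 1)*(d^3 + 11*d^2 + 40*d + 48) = (d + 1)*(d + 4)*(d^2 + 7*d + 12) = (d + 1)*(d + 4)^2*(d + 3)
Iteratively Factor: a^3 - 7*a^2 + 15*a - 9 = (a - 3)*(a^2 - 4*a + 3) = (a - 3)^2*(a - 1)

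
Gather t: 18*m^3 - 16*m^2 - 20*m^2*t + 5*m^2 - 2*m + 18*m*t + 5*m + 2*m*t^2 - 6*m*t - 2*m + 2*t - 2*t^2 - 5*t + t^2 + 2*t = 18*m^3 - 11*m^2 + m + t^2*(2*m - 1) + t*(-20*m^2 + 12*m - 1)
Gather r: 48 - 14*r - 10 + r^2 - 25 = r^2 - 14*r + 13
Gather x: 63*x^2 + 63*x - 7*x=63*x^2 + 56*x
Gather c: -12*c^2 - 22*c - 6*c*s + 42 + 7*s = -12*c^2 + c*(-6*s - 22) + 7*s + 42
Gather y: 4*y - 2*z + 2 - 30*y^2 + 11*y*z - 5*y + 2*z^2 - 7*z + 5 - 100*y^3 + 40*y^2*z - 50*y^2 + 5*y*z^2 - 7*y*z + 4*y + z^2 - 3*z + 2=-100*y^3 + y^2*(40*z - 80) + y*(5*z^2 + 4*z + 3) + 3*z^2 - 12*z + 9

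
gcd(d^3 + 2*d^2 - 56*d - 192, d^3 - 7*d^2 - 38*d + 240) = d^2 - 2*d - 48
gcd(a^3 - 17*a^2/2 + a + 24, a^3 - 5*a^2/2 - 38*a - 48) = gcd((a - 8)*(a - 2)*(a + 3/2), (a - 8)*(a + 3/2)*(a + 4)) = a^2 - 13*a/2 - 12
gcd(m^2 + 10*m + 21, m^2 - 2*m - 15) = m + 3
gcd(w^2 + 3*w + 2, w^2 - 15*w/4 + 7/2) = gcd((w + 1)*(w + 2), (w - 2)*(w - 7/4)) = 1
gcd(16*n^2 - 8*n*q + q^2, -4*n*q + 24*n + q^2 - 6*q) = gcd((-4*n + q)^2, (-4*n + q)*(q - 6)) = -4*n + q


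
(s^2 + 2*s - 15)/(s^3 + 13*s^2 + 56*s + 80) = (s - 3)/(s^2 + 8*s + 16)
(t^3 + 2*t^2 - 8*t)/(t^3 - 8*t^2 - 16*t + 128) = t*(t - 2)/(t^2 - 12*t + 32)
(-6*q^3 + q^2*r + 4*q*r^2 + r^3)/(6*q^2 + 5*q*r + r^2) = -q + r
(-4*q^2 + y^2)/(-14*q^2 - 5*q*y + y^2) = (-2*q + y)/(-7*q + y)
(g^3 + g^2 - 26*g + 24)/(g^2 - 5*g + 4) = g + 6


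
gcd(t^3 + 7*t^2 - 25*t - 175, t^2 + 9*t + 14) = t + 7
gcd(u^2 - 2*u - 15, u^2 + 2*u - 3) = u + 3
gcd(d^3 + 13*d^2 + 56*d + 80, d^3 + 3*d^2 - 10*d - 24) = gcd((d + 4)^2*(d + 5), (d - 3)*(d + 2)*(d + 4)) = d + 4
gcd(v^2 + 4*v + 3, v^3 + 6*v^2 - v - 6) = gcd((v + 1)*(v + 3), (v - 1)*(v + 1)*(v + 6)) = v + 1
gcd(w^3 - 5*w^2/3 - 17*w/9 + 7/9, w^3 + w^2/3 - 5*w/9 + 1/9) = w^2 + 2*w/3 - 1/3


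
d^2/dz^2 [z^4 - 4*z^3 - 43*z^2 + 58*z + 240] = 12*z^2 - 24*z - 86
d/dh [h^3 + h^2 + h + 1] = 3*h^2 + 2*h + 1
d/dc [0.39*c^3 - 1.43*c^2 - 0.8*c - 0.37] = 1.17*c^2 - 2.86*c - 0.8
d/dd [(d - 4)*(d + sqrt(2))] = 2*d - 4 + sqrt(2)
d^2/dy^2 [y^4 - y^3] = 6*y*(2*y - 1)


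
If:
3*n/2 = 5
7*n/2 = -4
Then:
No Solution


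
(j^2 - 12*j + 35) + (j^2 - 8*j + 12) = 2*j^2 - 20*j + 47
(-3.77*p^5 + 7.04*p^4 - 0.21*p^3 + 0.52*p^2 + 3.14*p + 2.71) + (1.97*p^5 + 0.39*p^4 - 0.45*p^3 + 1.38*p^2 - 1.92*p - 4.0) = -1.8*p^5 + 7.43*p^4 - 0.66*p^3 + 1.9*p^2 + 1.22*p - 1.29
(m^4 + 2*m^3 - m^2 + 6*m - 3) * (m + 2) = m^5 + 4*m^4 + 3*m^3 + 4*m^2 + 9*m - 6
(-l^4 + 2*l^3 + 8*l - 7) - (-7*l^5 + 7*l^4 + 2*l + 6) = 7*l^5 - 8*l^4 + 2*l^3 + 6*l - 13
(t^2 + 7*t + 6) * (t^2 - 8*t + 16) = t^4 - t^3 - 34*t^2 + 64*t + 96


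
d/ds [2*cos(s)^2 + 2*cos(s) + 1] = -2*sin(s) - 2*sin(2*s)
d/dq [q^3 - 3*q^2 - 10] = 3*q*(q - 2)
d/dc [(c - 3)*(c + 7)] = 2*c + 4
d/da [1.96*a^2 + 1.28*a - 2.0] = 3.92*a + 1.28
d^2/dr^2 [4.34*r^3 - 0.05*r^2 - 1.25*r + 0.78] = 26.04*r - 0.1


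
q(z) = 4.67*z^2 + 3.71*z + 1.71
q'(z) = 9.34*z + 3.71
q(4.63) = 119.00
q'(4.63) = 46.95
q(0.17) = 2.48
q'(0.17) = 5.30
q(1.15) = 12.15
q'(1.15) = 14.45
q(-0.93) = 2.30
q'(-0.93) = -4.98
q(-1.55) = 7.18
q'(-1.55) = -10.77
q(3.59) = 75.22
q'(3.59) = 37.24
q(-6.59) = 180.07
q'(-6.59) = -57.84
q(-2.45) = 20.65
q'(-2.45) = -19.17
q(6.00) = 192.09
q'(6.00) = 59.75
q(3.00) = 54.87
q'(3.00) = 31.73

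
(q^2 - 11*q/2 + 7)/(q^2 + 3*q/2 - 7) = (2*q - 7)/(2*q + 7)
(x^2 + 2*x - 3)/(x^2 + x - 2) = (x + 3)/(x + 2)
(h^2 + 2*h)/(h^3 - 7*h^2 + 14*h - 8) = h*(h + 2)/(h^3 - 7*h^2 + 14*h - 8)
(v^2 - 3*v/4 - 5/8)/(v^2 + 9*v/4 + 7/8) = (4*v - 5)/(4*v + 7)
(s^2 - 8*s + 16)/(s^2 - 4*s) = (s - 4)/s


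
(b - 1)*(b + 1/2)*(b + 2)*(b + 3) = b^4 + 9*b^3/2 + 3*b^2 - 11*b/2 - 3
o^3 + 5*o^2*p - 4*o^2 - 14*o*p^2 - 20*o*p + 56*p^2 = (o - 4)*(o - 2*p)*(o + 7*p)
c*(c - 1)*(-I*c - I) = -I*c^3 + I*c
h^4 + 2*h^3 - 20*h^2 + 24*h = h*(h - 2)^2*(h + 6)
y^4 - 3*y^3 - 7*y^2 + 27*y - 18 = (y - 3)*(y - 2)*(y - 1)*(y + 3)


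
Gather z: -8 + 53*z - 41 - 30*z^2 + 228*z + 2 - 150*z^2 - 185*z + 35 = -180*z^2 + 96*z - 12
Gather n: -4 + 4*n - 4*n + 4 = 0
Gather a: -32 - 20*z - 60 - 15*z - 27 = -35*z - 119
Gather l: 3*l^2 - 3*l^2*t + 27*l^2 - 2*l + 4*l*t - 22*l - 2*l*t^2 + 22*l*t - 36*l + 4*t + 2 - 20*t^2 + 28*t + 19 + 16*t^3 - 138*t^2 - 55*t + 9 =l^2*(30 - 3*t) + l*(-2*t^2 + 26*t - 60) + 16*t^3 - 158*t^2 - 23*t + 30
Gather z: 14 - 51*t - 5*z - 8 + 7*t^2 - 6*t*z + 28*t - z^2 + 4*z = 7*t^2 - 23*t - z^2 + z*(-6*t - 1) + 6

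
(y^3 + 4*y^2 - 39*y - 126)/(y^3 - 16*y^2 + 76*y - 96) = (y^2 + 10*y + 21)/(y^2 - 10*y + 16)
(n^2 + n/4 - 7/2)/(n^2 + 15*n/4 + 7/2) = (4*n - 7)/(4*n + 7)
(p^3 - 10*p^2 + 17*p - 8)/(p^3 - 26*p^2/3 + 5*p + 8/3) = 3*(p - 1)/(3*p + 1)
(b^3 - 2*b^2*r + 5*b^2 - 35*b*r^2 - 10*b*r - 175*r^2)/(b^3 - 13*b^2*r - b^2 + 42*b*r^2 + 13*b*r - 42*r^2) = (-b^2 - 5*b*r - 5*b - 25*r)/(-b^2 + 6*b*r + b - 6*r)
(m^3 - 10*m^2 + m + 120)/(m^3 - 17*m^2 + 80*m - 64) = (m^2 - 2*m - 15)/(m^2 - 9*m + 8)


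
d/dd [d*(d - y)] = 2*d - y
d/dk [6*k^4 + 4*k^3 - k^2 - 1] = 2*k*(12*k^2 + 6*k - 1)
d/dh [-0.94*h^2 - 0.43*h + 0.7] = -1.88*h - 0.43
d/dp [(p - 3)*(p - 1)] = 2*p - 4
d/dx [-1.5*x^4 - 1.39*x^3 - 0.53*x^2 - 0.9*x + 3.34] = -6.0*x^3 - 4.17*x^2 - 1.06*x - 0.9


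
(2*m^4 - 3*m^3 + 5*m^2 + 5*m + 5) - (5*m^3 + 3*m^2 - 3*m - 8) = 2*m^4 - 8*m^3 + 2*m^2 + 8*m + 13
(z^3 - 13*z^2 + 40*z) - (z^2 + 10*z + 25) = z^3 - 14*z^2 + 30*z - 25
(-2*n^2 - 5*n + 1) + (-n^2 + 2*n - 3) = -3*n^2 - 3*n - 2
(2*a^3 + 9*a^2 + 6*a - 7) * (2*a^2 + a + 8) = 4*a^5 + 20*a^4 + 37*a^3 + 64*a^2 + 41*a - 56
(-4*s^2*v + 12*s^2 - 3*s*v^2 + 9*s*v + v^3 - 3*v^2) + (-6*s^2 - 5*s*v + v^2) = -4*s^2*v + 6*s^2 - 3*s*v^2 + 4*s*v + v^3 - 2*v^2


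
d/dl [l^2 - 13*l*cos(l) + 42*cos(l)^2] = 13*l*sin(l) + 2*l - 42*sin(2*l) - 13*cos(l)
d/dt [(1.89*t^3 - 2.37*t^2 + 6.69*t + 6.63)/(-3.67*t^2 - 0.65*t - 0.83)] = (-6.9363*t^4 - 2.457*t^3 + 21.3867*t^2 + 52.5984*t - 1.2432)/(13.4689*t^4 + 4.771*t^3 + 6.5147*t^2 + 1.079*t + 0.6889)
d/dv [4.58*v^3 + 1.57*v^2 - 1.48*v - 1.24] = 13.74*v^2 + 3.14*v - 1.48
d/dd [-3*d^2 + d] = 1 - 6*d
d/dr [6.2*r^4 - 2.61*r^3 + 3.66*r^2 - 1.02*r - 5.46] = 24.8*r^3 - 7.83*r^2 + 7.32*r - 1.02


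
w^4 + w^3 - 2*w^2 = w^2*(w - 1)*(w + 2)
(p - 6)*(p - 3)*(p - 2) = p^3 - 11*p^2 + 36*p - 36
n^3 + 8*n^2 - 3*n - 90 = (n - 3)*(n + 5)*(n + 6)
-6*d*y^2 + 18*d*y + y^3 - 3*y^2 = y*(-6*d + y)*(y - 3)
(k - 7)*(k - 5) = k^2 - 12*k + 35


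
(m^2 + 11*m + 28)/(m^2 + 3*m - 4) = (m + 7)/(m - 1)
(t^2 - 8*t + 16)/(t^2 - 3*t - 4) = (t - 4)/(t + 1)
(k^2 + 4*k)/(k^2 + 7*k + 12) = k/(k + 3)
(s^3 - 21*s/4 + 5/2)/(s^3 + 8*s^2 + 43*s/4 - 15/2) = (s - 2)/(s + 6)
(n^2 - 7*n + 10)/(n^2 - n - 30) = (-n^2 + 7*n - 10)/(-n^2 + n + 30)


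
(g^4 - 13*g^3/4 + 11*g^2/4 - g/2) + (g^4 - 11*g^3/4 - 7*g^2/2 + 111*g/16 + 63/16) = 2*g^4 - 6*g^3 - 3*g^2/4 + 103*g/16 + 63/16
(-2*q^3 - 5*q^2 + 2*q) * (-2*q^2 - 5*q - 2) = 4*q^5 + 20*q^4 + 25*q^3 - 4*q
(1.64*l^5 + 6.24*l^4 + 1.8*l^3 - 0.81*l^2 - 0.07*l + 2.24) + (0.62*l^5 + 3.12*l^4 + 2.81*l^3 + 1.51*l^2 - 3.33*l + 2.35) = 2.26*l^5 + 9.36*l^4 + 4.61*l^3 + 0.7*l^2 - 3.4*l + 4.59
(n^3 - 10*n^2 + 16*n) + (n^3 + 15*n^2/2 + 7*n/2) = 2*n^3 - 5*n^2/2 + 39*n/2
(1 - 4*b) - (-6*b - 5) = 2*b + 6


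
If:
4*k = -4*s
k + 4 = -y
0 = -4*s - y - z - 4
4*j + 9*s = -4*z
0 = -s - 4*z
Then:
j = 0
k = 0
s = 0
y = -4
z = 0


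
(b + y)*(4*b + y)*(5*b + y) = 20*b^3 + 29*b^2*y + 10*b*y^2 + y^3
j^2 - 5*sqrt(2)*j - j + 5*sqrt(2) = (j - 1)*(j - 5*sqrt(2))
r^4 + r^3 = r^3*(r + 1)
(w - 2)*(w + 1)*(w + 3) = w^3 + 2*w^2 - 5*w - 6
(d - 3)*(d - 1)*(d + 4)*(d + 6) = d^4 + 6*d^3 - 13*d^2 - 66*d + 72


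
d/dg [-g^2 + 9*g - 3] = 9 - 2*g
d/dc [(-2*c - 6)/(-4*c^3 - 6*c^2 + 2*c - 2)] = (2*c^3 + 3*c^2 - c - (c + 3)*(6*c^2 + 6*c - 1) + 1)/(2*c^3 + 3*c^2 - c + 1)^2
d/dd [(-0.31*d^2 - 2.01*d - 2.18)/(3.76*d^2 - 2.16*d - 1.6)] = (8.2272*d^2 + 17.3856*d - 1.4928)/(14.1376*d^4 - 16.2432*d^3 - 7.3664*d^2 + 6.912*d + 2.56)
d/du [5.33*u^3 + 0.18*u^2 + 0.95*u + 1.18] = 15.99*u^2 + 0.36*u + 0.95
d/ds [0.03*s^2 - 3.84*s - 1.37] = 0.06*s - 3.84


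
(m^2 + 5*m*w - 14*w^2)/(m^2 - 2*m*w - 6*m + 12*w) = (m + 7*w)/(m - 6)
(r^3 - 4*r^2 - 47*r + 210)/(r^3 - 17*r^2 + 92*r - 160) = (r^2 + r - 42)/(r^2 - 12*r + 32)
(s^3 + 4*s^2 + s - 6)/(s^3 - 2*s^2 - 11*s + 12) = (s + 2)/(s - 4)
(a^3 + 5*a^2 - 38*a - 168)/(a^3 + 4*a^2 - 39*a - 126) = (a + 4)/(a + 3)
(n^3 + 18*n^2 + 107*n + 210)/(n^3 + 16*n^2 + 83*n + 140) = (n + 6)/(n + 4)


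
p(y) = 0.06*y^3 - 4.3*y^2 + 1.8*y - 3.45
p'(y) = 0.18*y^2 - 8.6*y + 1.8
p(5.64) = -119.31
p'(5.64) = -40.98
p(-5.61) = -159.47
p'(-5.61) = 55.71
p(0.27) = -3.28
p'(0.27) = -0.51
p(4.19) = -66.99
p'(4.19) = -31.07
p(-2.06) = -25.93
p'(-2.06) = 20.28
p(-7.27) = -266.86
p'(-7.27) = 73.84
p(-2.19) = -28.65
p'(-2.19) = 21.50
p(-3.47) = -63.98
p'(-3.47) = 33.81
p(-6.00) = -182.01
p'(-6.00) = 59.88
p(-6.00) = -182.01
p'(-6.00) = 59.88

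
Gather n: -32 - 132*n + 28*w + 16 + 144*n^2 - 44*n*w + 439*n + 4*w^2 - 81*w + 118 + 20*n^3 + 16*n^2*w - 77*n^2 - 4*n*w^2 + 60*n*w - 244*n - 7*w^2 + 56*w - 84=20*n^3 + n^2*(16*w + 67) + n*(-4*w^2 + 16*w + 63) - 3*w^2 + 3*w + 18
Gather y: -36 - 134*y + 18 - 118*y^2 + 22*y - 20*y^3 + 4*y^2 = -20*y^3 - 114*y^2 - 112*y - 18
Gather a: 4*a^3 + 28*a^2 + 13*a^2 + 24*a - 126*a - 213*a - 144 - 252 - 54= 4*a^3 + 41*a^2 - 315*a - 450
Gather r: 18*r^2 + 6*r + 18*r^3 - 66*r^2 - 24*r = 18*r^3 - 48*r^2 - 18*r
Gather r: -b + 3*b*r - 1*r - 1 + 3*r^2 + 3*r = -b + 3*r^2 + r*(3*b + 2) - 1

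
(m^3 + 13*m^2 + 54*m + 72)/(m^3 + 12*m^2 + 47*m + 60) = (m + 6)/(m + 5)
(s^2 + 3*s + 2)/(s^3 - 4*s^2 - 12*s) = (s + 1)/(s*(s - 6))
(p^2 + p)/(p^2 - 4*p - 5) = p/(p - 5)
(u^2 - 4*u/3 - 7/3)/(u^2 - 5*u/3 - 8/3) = (3*u - 7)/(3*u - 8)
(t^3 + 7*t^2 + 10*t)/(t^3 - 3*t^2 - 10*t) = (t + 5)/(t - 5)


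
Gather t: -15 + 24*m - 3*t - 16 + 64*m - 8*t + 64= 88*m - 11*t + 33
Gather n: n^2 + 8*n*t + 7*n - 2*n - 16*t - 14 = n^2 + n*(8*t + 5) - 16*t - 14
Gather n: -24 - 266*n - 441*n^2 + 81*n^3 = 81*n^3 - 441*n^2 - 266*n - 24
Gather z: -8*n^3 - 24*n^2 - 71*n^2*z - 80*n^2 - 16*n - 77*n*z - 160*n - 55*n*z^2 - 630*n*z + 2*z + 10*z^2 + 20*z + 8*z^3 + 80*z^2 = -8*n^3 - 104*n^2 - 176*n + 8*z^3 + z^2*(90 - 55*n) + z*(-71*n^2 - 707*n + 22)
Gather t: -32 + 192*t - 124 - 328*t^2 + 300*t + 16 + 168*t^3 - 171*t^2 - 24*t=168*t^3 - 499*t^2 + 468*t - 140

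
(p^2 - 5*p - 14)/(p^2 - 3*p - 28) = (p + 2)/(p + 4)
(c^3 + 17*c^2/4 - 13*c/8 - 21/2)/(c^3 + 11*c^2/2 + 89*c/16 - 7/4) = 2*(2*c - 3)/(4*c - 1)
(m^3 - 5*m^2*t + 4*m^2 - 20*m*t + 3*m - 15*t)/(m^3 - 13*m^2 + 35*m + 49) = (m^2 - 5*m*t + 3*m - 15*t)/(m^2 - 14*m + 49)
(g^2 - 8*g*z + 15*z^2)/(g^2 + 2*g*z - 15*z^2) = (g - 5*z)/(g + 5*z)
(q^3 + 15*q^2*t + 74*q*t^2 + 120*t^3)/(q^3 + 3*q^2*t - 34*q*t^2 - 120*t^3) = (q + 6*t)/(q - 6*t)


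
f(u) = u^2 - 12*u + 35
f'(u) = 2*u - 12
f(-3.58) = 90.78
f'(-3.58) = -19.16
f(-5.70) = 135.89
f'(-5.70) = -23.40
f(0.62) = 27.94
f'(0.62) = -10.76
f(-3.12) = 82.17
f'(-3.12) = -18.24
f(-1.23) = 51.27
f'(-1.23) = -14.46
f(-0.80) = 45.24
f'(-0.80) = -13.60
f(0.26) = 31.95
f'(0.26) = -11.48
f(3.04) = 7.76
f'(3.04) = -5.92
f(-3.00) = 80.00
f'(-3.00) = -18.00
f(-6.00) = 143.00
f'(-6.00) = -24.00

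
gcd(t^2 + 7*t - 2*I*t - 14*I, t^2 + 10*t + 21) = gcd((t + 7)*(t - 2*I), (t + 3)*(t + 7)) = t + 7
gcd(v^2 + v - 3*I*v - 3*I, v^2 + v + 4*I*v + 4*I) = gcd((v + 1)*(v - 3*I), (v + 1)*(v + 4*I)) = v + 1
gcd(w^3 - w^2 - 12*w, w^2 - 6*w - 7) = 1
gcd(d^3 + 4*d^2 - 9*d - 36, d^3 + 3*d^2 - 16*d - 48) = d^2 + 7*d + 12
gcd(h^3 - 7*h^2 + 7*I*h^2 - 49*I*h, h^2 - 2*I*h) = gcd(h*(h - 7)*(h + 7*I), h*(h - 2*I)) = h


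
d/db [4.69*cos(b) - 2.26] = -4.69*sin(b)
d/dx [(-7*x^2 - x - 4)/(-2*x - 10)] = (7*x^2 + 70*x + 1)/(2*(x^2 + 10*x + 25))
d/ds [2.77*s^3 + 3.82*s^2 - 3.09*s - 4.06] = 8.31*s^2 + 7.64*s - 3.09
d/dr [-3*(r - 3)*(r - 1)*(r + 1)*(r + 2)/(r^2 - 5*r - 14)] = 6*(-r^3 + 12*r^2 - 21*r - 2)/(r^2 - 14*r + 49)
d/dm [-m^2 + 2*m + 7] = 2 - 2*m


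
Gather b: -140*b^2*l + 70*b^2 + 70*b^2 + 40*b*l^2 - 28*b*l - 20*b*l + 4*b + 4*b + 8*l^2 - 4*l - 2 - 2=b^2*(140 - 140*l) + b*(40*l^2 - 48*l + 8) + 8*l^2 - 4*l - 4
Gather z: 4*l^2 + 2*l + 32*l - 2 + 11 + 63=4*l^2 + 34*l + 72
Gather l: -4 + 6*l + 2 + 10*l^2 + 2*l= 10*l^2 + 8*l - 2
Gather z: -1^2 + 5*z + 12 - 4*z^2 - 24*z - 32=-4*z^2 - 19*z - 21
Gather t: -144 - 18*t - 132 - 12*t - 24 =-30*t - 300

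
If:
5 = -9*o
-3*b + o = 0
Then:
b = -5/27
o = -5/9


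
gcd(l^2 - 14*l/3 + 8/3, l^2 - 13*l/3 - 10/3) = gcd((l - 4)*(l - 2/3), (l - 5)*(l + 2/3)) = 1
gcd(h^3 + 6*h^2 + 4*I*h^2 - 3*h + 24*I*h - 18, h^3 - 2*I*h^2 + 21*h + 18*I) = h^2 + 4*I*h - 3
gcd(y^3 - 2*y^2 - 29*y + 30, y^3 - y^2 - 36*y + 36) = y^2 - 7*y + 6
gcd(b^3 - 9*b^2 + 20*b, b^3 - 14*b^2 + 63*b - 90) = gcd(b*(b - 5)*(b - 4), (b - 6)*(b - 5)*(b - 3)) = b - 5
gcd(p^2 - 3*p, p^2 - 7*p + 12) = p - 3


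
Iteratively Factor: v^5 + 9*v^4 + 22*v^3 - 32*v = (v)*(v^4 + 9*v^3 + 22*v^2 - 32) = v*(v + 4)*(v^3 + 5*v^2 + 2*v - 8) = v*(v + 2)*(v + 4)*(v^2 + 3*v - 4) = v*(v - 1)*(v + 2)*(v + 4)*(v + 4)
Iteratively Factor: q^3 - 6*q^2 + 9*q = (q - 3)*(q^2 - 3*q) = (q - 3)^2*(q)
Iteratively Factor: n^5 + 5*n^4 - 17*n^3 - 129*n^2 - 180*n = (n + 4)*(n^4 + n^3 - 21*n^2 - 45*n) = n*(n + 4)*(n^3 + n^2 - 21*n - 45) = n*(n + 3)*(n + 4)*(n^2 - 2*n - 15) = n*(n + 3)^2*(n + 4)*(n - 5)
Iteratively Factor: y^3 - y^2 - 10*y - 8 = (y - 4)*(y^2 + 3*y + 2) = (y - 4)*(y + 1)*(y + 2)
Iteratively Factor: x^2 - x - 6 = (x - 3)*(x + 2)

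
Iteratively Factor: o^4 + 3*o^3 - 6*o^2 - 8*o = (o + 4)*(o^3 - o^2 - 2*o) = (o + 1)*(o + 4)*(o^2 - 2*o) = o*(o + 1)*(o + 4)*(o - 2)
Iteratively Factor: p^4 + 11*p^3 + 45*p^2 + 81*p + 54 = (p + 3)*(p^3 + 8*p^2 + 21*p + 18) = (p + 2)*(p + 3)*(p^2 + 6*p + 9) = (p + 2)*(p + 3)^2*(p + 3)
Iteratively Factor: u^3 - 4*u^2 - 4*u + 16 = (u + 2)*(u^2 - 6*u + 8) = (u - 2)*(u + 2)*(u - 4)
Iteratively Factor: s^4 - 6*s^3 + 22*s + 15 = (s - 3)*(s^3 - 3*s^2 - 9*s - 5) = (s - 3)*(s + 1)*(s^2 - 4*s - 5) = (s - 3)*(s + 1)^2*(s - 5)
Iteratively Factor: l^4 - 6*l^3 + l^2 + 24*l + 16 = (l - 4)*(l^3 - 2*l^2 - 7*l - 4) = (l - 4)*(l + 1)*(l^2 - 3*l - 4) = (l - 4)^2*(l + 1)*(l + 1)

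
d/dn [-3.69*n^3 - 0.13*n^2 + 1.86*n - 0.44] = -11.07*n^2 - 0.26*n + 1.86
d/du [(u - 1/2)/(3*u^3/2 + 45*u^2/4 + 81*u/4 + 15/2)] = 2*(-8*u^3 - 24*u^2 + 30*u + 47)/(3*(4*u^6 + 60*u^5 + 333*u^4 + 850*u^3 + 1029*u^2 + 540*u + 100))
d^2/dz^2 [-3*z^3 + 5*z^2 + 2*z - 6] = 10 - 18*z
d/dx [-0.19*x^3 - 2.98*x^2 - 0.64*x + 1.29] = -0.57*x^2 - 5.96*x - 0.64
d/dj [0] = 0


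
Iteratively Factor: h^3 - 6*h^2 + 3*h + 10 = (h + 1)*(h^2 - 7*h + 10) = (h - 5)*(h + 1)*(h - 2)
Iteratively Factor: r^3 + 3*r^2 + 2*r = (r + 2)*(r^2 + r) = (r + 1)*(r + 2)*(r)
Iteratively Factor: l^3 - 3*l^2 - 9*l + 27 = (l + 3)*(l^2 - 6*l + 9) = (l - 3)*(l + 3)*(l - 3)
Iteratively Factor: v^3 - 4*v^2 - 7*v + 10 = (v + 2)*(v^2 - 6*v + 5) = (v - 1)*(v + 2)*(v - 5)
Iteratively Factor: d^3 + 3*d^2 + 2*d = (d + 2)*(d^2 + d) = d*(d + 2)*(d + 1)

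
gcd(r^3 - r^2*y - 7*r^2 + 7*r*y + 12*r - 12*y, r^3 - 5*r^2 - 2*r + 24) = r^2 - 7*r + 12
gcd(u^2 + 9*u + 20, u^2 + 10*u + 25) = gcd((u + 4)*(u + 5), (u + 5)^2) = u + 5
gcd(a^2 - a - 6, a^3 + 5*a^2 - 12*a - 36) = a^2 - a - 6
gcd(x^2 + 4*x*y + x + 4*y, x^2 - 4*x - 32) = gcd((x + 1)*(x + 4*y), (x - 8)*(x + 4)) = 1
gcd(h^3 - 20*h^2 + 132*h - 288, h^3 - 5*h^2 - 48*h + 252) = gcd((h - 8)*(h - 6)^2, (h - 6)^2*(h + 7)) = h^2 - 12*h + 36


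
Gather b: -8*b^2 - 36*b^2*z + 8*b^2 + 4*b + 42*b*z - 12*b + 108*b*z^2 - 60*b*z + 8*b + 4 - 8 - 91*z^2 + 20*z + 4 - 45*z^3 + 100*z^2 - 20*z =-36*b^2*z + b*(108*z^2 - 18*z) - 45*z^3 + 9*z^2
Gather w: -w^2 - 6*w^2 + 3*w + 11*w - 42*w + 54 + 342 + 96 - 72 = -7*w^2 - 28*w + 420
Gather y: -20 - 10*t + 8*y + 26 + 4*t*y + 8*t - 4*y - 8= -2*t + y*(4*t + 4) - 2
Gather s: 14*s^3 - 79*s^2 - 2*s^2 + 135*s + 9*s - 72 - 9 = 14*s^3 - 81*s^2 + 144*s - 81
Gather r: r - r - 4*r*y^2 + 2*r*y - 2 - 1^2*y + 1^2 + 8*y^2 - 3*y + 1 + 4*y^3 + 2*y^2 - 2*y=r*(-4*y^2 + 2*y) + 4*y^3 + 10*y^2 - 6*y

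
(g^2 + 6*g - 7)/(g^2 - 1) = (g + 7)/(g + 1)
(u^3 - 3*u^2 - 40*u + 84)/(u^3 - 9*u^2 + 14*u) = (u + 6)/u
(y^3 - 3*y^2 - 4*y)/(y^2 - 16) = y*(y + 1)/(y + 4)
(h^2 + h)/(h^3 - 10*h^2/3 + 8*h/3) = 3*(h + 1)/(3*h^2 - 10*h + 8)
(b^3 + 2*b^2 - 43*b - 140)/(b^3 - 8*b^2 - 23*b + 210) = (b + 4)/(b - 6)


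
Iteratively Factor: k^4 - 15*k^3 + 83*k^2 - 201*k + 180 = (k - 4)*(k^3 - 11*k^2 + 39*k - 45) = (k - 4)*(k - 3)*(k^2 - 8*k + 15) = (k - 5)*(k - 4)*(k - 3)*(k - 3)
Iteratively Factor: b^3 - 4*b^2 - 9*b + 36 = (b - 4)*(b^2 - 9) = (b - 4)*(b + 3)*(b - 3)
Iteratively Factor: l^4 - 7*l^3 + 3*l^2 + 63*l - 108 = (l - 3)*(l^3 - 4*l^2 - 9*l + 36) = (l - 3)*(l + 3)*(l^2 - 7*l + 12) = (l - 4)*(l - 3)*(l + 3)*(l - 3)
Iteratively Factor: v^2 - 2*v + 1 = (v - 1)*(v - 1)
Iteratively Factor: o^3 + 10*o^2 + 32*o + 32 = (o + 4)*(o^2 + 6*o + 8) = (o + 4)^2*(o + 2)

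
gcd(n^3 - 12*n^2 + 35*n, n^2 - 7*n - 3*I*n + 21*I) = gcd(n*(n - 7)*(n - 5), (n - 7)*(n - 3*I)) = n - 7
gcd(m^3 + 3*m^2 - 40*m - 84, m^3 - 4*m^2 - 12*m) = m^2 - 4*m - 12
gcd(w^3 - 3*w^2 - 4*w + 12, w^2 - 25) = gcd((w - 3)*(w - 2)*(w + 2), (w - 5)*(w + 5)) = 1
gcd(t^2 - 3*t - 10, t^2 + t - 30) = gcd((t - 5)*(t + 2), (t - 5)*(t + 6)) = t - 5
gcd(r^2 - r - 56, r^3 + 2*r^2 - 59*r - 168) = r^2 - r - 56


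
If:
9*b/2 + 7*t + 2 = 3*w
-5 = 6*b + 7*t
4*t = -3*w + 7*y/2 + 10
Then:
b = -49*y/69 - 74/23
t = 14*y/23 + 47/23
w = 49*y/138 + 14/23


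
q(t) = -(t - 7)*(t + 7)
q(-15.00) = -176.00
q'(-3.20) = 6.40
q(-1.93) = 45.28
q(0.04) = 49.00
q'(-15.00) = 30.00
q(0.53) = 48.72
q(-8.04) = -15.64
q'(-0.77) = 1.54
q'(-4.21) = 8.42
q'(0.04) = -0.08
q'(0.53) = -1.06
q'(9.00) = -18.00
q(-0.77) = 48.41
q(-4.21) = 31.28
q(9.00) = -32.00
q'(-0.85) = 1.70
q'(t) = -2*t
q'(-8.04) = 16.08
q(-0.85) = 48.28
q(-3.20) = 38.76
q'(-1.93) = 3.86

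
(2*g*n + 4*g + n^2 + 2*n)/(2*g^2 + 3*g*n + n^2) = (n + 2)/(g + n)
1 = 1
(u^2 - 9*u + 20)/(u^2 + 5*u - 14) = (u^2 - 9*u + 20)/(u^2 + 5*u - 14)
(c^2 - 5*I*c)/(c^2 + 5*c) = (c - 5*I)/(c + 5)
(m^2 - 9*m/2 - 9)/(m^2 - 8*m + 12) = (m + 3/2)/(m - 2)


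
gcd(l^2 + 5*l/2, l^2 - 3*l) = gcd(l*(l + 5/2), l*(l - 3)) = l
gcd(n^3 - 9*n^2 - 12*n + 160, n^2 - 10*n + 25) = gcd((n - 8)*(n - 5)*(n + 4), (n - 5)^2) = n - 5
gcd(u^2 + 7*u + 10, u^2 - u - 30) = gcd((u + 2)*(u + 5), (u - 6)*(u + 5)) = u + 5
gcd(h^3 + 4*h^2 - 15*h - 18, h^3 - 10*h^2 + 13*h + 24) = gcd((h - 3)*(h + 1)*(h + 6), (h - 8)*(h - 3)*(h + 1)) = h^2 - 2*h - 3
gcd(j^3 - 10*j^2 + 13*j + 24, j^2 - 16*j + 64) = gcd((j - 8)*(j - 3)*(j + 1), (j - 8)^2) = j - 8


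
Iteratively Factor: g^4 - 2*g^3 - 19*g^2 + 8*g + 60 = (g - 5)*(g^3 + 3*g^2 - 4*g - 12) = (g - 5)*(g - 2)*(g^2 + 5*g + 6) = (g - 5)*(g - 2)*(g + 2)*(g + 3)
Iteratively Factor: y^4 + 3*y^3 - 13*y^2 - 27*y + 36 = (y + 3)*(y^3 - 13*y + 12) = (y - 1)*(y + 3)*(y^2 + y - 12) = (y - 3)*(y - 1)*(y + 3)*(y + 4)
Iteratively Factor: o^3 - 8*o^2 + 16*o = (o - 4)*(o^2 - 4*o) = (o - 4)^2*(o)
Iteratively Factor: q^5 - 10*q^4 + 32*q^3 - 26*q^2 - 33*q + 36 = (q - 3)*(q^4 - 7*q^3 + 11*q^2 + 7*q - 12) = (q - 3)^2*(q^3 - 4*q^2 - q + 4) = (q - 4)*(q - 3)^2*(q^2 - 1) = (q - 4)*(q - 3)^2*(q + 1)*(q - 1)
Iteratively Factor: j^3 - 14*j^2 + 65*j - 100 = (j - 5)*(j^2 - 9*j + 20) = (j - 5)*(j - 4)*(j - 5)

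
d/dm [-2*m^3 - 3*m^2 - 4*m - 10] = -6*m^2 - 6*m - 4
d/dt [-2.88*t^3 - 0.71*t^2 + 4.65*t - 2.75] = -8.64*t^2 - 1.42*t + 4.65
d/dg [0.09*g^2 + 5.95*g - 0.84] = 0.18*g + 5.95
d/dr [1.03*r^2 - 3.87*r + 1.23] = 2.06*r - 3.87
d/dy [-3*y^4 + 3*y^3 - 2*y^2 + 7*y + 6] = -12*y^3 + 9*y^2 - 4*y + 7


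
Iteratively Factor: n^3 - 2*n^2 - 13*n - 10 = (n + 2)*(n^2 - 4*n - 5) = (n + 1)*(n + 2)*(n - 5)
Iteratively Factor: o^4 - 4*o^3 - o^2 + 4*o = (o - 1)*(o^3 - 3*o^2 - 4*o) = (o - 1)*(o + 1)*(o^2 - 4*o) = o*(o - 1)*(o + 1)*(o - 4)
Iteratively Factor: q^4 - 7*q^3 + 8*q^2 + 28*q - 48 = (q + 2)*(q^3 - 9*q^2 + 26*q - 24) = (q - 3)*(q + 2)*(q^2 - 6*q + 8) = (q - 3)*(q - 2)*(q + 2)*(q - 4)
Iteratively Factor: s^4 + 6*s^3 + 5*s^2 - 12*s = (s + 4)*(s^3 + 2*s^2 - 3*s) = (s + 3)*(s + 4)*(s^2 - s) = s*(s + 3)*(s + 4)*(s - 1)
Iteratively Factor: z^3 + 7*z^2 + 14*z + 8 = (z + 1)*(z^2 + 6*z + 8) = (z + 1)*(z + 4)*(z + 2)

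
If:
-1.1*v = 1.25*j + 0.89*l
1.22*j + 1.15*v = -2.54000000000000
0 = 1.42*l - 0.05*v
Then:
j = 50.18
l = -1.95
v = -55.44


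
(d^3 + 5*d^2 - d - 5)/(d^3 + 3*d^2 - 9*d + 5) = (d + 1)/(d - 1)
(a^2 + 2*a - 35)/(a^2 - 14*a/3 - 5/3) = 3*(a + 7)/(3*a + 1)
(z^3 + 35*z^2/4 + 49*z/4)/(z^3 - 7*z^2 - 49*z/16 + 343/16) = 4*z*(z + 7)/(4*z^2 - 35*z + 49)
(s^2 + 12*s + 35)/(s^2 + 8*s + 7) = (s + 5)/(s + 1)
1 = 1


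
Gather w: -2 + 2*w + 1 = 2*w - 1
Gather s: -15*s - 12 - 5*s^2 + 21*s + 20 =-5*s^2 + 6*s + 8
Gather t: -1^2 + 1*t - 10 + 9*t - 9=10*t - 20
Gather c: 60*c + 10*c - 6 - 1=70*c - 7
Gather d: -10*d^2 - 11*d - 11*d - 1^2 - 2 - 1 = -10*d^2 - 22*d - 4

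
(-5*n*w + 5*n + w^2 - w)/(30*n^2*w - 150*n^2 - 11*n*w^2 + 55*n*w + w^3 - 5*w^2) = (w - 1)/(-6*n*w + 30*n + w^2 - 5*w)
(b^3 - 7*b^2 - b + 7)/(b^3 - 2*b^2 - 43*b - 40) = (b^2 - 8*b + 7)/(b^2 - 3*b - 40)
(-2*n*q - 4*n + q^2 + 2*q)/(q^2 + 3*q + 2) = (-2*n + q)/(q + 1)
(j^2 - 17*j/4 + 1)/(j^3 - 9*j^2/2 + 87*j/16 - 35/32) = 8*(j - 4)/(8*j^2 - 34*j + 35)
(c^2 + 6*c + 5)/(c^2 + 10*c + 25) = (c + 1)/(c + 5)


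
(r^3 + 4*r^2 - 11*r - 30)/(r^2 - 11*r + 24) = (r^2 + 7*r + 10)/(r - 8)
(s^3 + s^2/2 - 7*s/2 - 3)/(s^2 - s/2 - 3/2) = (2*s^2 - s - 6)/(2*s - 3)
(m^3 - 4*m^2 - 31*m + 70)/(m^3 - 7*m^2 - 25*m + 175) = (m - 2)/(m - 5)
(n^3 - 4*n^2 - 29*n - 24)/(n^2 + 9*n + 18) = (n^2 - 7*n - 8)/(n + 6)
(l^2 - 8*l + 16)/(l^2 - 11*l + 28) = (l - 4)/(l - 7)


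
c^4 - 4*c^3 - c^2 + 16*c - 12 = (c - 3)*(c - 2)*(c - 1)*(c + 2)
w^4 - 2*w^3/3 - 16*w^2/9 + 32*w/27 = w*(w - 4/3)*(w - 2/3)*(w + 4/3)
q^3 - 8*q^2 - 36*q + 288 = (q - 8)*(q - 6)*(q + 6)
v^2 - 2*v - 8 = (v - 4)*(v + 2)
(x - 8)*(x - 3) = x^2 - 11*x + 24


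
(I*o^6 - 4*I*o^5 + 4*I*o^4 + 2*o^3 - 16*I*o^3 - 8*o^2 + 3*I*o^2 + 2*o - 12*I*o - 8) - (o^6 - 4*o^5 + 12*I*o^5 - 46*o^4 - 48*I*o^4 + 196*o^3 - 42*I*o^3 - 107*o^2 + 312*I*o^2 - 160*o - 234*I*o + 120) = -o^6 + I*o^6 + 4*o^5 - 16*I*o^5 + 46*o^4 + 52*I*o^4 - 194*o^3 + 26*I*o^3 + 99*o^2 - 309*I*o^2 + 162*o + 222*I*o - 128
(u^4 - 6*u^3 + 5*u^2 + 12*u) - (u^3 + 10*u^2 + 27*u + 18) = u^4 - 7*u^3 - 5*u^2 - 15*u - 18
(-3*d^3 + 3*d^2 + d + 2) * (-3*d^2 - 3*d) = 9*d^5 - 12*d^3 - 9*d^2 - 6*d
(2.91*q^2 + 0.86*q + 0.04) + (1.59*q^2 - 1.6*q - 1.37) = 4.5*q^2 - 0.74*q - 1.33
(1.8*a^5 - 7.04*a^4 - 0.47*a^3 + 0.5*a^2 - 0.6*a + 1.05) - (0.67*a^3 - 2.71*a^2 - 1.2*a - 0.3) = 1.8*a^5 - 7.04*a^4 - 1.14*a^3 + 3.21*a^2 + 0.6*a + 1.35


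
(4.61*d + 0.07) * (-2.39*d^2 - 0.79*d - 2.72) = -11.0179*d^3 - 3.8092*d^2 - 12.5945*d - 0.1904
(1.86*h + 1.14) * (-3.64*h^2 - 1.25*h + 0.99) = -6.7704*h^3 - 6.4746*h^2 + 0.4164*h + 1.1286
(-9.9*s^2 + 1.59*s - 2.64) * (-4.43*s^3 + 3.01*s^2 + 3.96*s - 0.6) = 43.857*s^5 - 36.8427*s^4 - 22.7229*s^3 + 4.29*s^2 - 11.4084*s + 1.584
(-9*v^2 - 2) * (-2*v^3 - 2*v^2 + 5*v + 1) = 18*v^5 + 18*v^4 - 41*v^3 - 5*v^2 - 10*v - 2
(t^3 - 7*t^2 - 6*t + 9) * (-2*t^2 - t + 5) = -2*t^5 + 13*t^4 + 24*t^3 - 47*t^2 - 39*t + 45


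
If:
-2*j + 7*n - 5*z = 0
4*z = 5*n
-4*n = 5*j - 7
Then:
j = 21/47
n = 56/47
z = 70/47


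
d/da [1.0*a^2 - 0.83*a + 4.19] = 2.0*a - 0.83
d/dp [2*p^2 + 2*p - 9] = 4*p + 2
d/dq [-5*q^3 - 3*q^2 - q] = -15*q^2 - 6*q - 1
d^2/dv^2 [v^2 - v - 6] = 2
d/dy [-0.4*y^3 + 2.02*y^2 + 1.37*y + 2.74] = -1.2*y^2 + 4.04*y + 1.37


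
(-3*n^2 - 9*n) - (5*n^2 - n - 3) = -8*n^2 - 8*n + 3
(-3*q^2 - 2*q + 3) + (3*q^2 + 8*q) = 6*q + 3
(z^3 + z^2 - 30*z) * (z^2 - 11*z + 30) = z^5 - 10*z^4 - 11*z^3 + 360*z^2 - 900*z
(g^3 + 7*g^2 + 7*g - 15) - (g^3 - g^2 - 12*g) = 8*g^2 + 19*g - 15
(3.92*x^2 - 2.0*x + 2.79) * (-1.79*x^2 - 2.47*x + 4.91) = -7.0168*x^4 - 6.1024*x^3 + 19.1931*x^2 - 16.7113*x + 13.6989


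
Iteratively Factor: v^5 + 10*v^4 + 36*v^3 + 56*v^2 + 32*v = (v + 4)*(v^4 + 6*v^3 + 12*v^2 + 8*v) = (v + 2)*(v + 4)*(v^3 + 4*v^2 + 4*v) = v*(v + 2)*(v + 4)*(v^2 + 4*v + 4) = v*(v + 2)^2*(v + 4)*(v + 2)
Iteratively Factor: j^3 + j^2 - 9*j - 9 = (j + 1)*(j^2 - 9) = (j + 1)*(j + 3)*(j - 3)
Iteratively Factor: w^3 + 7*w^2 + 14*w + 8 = (w + 2)*(w^2 + 5*w + 4) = (w + 2)*(w + 4)*(w + 1)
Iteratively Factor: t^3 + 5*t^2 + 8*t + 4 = (t + 1)*(t^2 + 4*t + 4) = (t + 1)*(t + 2)*(t + 2)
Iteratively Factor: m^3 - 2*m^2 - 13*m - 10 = (m + 2)*(m^2 - 4*m - 5) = (m - 5)*(m + 2)*(m + 1)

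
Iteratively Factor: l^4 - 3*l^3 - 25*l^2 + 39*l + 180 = (l - 4)*(l^3 + l^2 - 21*l - 45) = (l - 4)*(l + 3)*(l^2 - 2*l - 15) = (l - 5)*(l - 4)*(l + 3)*(l + 3)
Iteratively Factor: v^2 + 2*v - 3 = (v - 1)*(v + 3)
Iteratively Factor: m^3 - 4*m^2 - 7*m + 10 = (m - 1)*(m^2 - 3*m - 10) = (m - 1)*(m + 2)*(m - 5)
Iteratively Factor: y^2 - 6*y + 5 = (y - 5)*(y - 1)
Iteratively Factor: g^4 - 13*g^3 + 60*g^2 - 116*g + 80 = (g - 2)*(g^3 - 11*g^2 + 38*g - 40) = (g - 4)*(g - 2)*(g^2 - 7*g + 10) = (g - 4)*(g - 2)^2*(g - 5)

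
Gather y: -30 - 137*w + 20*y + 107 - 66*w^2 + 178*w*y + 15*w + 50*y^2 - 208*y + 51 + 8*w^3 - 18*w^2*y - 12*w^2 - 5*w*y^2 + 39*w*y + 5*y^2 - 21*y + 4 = 8*w^3 - 78*w^2 - 122*w + y^2*(55 - 5*w) + y*(-18*w^2 + 217*w - 209) + 132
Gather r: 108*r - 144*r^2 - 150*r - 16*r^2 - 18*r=-160*r^2 - 60*r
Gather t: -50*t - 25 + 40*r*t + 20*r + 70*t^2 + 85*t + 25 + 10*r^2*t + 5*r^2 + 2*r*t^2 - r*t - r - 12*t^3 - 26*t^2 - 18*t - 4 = 5*r^2 + 19*r - 12*t^3 + t^2*(2*r + 44) + t*(10*r^2 + 39*r + 17) - 4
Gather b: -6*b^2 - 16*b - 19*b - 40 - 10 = -6*b^2 - 35*b - 50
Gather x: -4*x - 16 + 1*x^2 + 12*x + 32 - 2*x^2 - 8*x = 16 - x^2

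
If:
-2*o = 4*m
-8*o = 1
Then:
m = 1/16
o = -1/8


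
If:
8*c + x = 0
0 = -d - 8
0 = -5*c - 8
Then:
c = -8/5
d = -8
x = 64/5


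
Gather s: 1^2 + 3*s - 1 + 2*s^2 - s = 2*s^2 + 2*s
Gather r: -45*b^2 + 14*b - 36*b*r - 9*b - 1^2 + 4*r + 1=-45*b^2 + 5*b + r*(4 - 36*b)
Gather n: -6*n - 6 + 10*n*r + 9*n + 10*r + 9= n*(10*r + 3) + 10*r + 3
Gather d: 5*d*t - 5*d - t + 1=d*(5*t - 5) - t + 1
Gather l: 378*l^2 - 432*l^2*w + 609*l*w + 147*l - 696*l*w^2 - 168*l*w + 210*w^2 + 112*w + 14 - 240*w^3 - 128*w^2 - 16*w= l^2*(378 - 432*w) + l*(-696*w^2 + 441*w + 147) - 240*w^3 + 82*w^2 + 96*w + 14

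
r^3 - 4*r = r*(r - 2)*(r + 2)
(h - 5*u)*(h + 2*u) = h^2 - 3*h*u - 10*u^2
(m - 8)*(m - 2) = m^2 - 10*m + 16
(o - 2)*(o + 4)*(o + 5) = o^3 + 7*o^2 + 2*o - 40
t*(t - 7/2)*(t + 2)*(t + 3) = t^4 + 3*t^3/2 - 23*t^2/2 - 21*t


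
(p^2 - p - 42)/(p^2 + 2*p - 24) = (p - 7)/(p - 4)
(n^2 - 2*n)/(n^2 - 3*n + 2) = n/(n - 1)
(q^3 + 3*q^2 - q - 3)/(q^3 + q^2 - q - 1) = (q + 3)/(q + 1)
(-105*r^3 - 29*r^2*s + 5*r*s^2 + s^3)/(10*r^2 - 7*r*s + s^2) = (-21*r^2 - 10*r*s - s^2)/(2*r - s)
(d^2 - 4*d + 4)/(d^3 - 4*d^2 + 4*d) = 1/d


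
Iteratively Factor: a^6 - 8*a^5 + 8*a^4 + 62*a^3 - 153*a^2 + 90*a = (a - 1)*(a^5 - 7*a^4 + a^3 + 63*a^2 - 90*a) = (a - 2)*(a - 1)*(a^4 - 5*a^3 - 9*a^2 + 45*a) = (a - 5)*(a - 2)*(a - 1)*(a^3 - 9*a) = a*(a - 5)*(a - 2)*(a - 1)*(a^2 - 9) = a*(a - 5)*(a - 2)*(a - 1)*(a + 3)*(a - 3)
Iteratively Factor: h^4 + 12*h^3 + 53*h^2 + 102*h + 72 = (h + 3)*(h^3 + 9*h^2 + 26*h + 24) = (h + 3)*(h + 4)*(h^2 + 5*h + 6) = (h + 2)*(h + 3)*(h + 4)*(h + 3)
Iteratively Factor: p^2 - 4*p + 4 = (p - 2)*(p - 2)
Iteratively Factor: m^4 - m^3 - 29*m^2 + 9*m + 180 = (m - 3)*(m^3 + 2*m^2 - 23*m - 60) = (m - 5)*(m - 3)*(m^2 + 7*m + 12) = (m - 5)*(m - 3)*(m + 4)*(m + 3)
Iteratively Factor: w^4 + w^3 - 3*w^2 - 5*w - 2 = (w + 1)*(w^3 - 3*w - 2) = (w - 2)*(w + 1)*(w^2 + 2*w + 1) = (w - 2)*(w + 1)^2*(w + 1)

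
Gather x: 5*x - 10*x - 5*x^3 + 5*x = -5*x^3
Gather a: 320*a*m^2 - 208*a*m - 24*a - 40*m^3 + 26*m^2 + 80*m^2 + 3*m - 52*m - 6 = a*(320*m^2 - 208*m - 24) - 40*m^3 + 106*m^2 - 49*m - 6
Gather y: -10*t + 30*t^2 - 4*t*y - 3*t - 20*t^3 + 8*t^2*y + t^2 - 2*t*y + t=-20*t^3 + 31*t^2 - 12*t + y*(8*t^2 - 6*t)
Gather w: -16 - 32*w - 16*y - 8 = -32*w - 16*y - 24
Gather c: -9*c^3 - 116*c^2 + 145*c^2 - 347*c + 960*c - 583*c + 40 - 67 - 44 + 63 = -9*c^3 + 29*c^2 + 30*c - 8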